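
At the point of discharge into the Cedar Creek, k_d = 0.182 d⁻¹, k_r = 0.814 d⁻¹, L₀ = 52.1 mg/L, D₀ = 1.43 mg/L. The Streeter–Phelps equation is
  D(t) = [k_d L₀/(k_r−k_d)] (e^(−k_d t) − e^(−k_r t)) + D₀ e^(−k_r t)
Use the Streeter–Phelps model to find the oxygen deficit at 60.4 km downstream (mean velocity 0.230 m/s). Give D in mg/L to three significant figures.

D ≈ 7.49 mg/L

Travel time t = x/v = 60.4 km / (0.230 m/s) = 60400 m / 0.230 m/s = 262600 s = 3.039 d.
k_d L₀/(k_r−k_d) = 0.182×52.1/(0.814−0.182) = 9.482/0.6320 = 15.00 mg/L.
e^(−k_d t) = e^(−0.182×3.039) = 0.5751; e^(−k_r t) = e^(−0.814×3.039) = 0.08424.
D = 15.00 × (0.5751 − 0.08424) + 1.43 × 0.08424 = 7.365 + 0.1205 = 7.485 mg/L.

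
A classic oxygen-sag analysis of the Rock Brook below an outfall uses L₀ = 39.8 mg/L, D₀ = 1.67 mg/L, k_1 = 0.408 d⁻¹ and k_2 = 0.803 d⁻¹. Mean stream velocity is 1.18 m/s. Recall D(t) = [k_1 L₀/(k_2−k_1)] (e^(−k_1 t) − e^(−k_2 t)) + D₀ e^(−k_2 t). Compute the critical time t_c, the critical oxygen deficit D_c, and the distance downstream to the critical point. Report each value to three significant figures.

t_c ≈ 1.61 d; D_c ≈ 10.5 mg/L; x_c ≈ 164 km

At the critical point dD/dt = 0, so k_1 L₀ e^(−k_1 t) = k_2 D. Substituting D(t) from the Streeter–Phelps equation and solving for t gives
t_c = ln[(k_2/k_1)(1 − D₀(k_2−k_1)/(k_1 L₀))] / (k_2−k_1).
Here k_2−k_1 = 0.3950 d⁻¹ and 1 − D₀(k_2−k_1)/(k_1 L₀) = 1 − 1.67×0.3950/(0.408×39.8) = 0.9594, so
t_c = ln(1.968 × 0.9594) / 0.3950 = 0.6356 / 0.3950 = 1.609 d.
D_c = (k_1/k_2) L₀ e^(−k_1 t_c) = (0.408/0.803) × 39.8 × e^(−0.408×1.609) = 0.5081 × 39.8 × 0.5186 = 10.49 mg/L.
x_c = v t_c = 1.18 m/s × 1.609 d × 86400 s/d = 164100 m ≈ 164 km.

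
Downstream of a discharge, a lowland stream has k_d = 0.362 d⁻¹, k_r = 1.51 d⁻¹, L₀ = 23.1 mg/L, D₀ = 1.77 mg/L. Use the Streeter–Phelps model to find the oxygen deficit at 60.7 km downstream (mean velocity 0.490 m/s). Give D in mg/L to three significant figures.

D ≈ 3.70 mg/L

Travel time t = x/v = 60.7 km / (0.490 m/s) = 60700 m / 0.490 m/s = 123900 s = 1.434 d.
k_d L₀/(k_r−k_d) = 0.362×23.1/(1.51−0.362) = 8.362/1.148 = 7.284 mg/L.
e^(−k_d t) = e^(−0.362×1.434) = 0.5951; e^(−k_r t) = e^(−1.51×1.434) = 0.1148.
D = 7.284 × (0.5951 − 0.1148) + 1.77 × 0.1148 = 3.499 + 0.2031 = 3.702 mg/L.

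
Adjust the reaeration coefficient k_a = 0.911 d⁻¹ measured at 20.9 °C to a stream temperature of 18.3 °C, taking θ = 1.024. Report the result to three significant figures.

k_a ≈ 0.857 d⁻¹

k_a(T₂) = k_a(T₁) · θ^(T₂−T₁) = 0.911 × 1.024^(18.3−20.9)
= 0.911 × 1.024^-2.60 = 0.911 × 0.9402 = 0.8565 d⁻¹.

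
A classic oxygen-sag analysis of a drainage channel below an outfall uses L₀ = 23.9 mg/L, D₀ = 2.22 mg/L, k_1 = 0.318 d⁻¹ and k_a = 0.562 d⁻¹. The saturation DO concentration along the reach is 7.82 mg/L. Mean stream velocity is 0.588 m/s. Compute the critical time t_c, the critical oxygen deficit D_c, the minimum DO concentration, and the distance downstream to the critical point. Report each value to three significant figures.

t_c ≈ 2.03 d; D_c ≈ 7.09 mg/L; min DO ≈ 0.730 mg/L; x_c ≈ 103 km

With k_a/k_1 = 1.767 and 1 − D₀(k_a−k_1)/(k_1 L₀) = 0.9287,
t_c = ln(1.767 × 0.9287) / (0.562 − 0.318) = ln(1.641) / 0.2440 = 0.4955/0.2440 = 2.031 d.
L(t_c) = L₀ e^(−k_1 t_c) = 23.9 × 0.5242 = 12.53 mg/L, and at the critical point k_a D_c = k_1 L, so D_c = (0.318/0.562) × 12.53 = 7.090 mg/L.
Minimum DO = C_s − D_c = 7.82 − 7.090 = 0.7303 mg/L.
x_c = v t_c = 0.588 m/s × 2.031 d × 86400 s/d = 103200 m ≈ 103 km.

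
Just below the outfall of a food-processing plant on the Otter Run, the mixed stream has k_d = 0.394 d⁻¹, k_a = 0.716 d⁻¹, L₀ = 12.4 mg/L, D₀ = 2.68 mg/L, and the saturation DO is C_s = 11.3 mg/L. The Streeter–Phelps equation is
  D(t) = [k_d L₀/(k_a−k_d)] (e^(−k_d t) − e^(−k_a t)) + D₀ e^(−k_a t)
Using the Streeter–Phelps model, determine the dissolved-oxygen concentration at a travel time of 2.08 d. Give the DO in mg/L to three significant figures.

k_d L₀/(k_a−k_d) = 0.394×12.4/(0.716−0.394) = 4.886/0.3220 = 15.17 mg/L.
e^(−k_d t) = e^(−0.394×2.080) = 0.4406; e^(−k_a t) = e^(−0.716×2.080) = 0.2255.
D = 15.17 × (0.4406 − 0.2255) + 2.68 × 0.2255 = 3.264 + 0.6044 = 3.868 mg/L.
DO = C_s − D = 11.3 − 3.868 = 7.432 mg/L.

DO ≈ 7.43 mg/L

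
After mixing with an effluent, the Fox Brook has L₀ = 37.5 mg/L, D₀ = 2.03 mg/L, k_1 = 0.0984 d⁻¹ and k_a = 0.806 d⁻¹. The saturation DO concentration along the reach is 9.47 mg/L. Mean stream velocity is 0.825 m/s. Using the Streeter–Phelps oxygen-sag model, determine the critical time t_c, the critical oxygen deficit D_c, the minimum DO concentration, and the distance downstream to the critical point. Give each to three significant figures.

With k_a/k_1 = 8.191 and 1 − D₀(k_a−k_1)/(k_1 L₀) = 0.6107,
t_c = ln(8.191 × 0.6107) / (0.806 − 0.0984) = ln(5.002) / 0.7076 = 1.610/0.7076 = 2.275 d.
L(t_c) = L₀ e^(−k_1 t_c) = 37.5 × 0.7994 = 29.98 mg/L, and at the critical point k_a D_c = k_1 L, so D_c = (0.0984/0.806) × 29.98 = 3.660 mg/L.
Minimum DO = C_s − D_c = 9.47 − 3.660 = 5.810 mg/L.
x_c = v t_c = 0.825 m/s × 2.275 d × 86400 s/d = 162200 m ≈ 162 km.

t_c ≈ 2.28 d; D_c ≈ 3.66 mg/L; min DO ≈ 5.81 mg/L; x_c ≈ 162 km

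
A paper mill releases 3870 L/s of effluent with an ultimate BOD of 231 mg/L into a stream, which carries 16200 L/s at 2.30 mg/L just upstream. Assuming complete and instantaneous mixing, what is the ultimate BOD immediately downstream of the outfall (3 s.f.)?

46.4 mg/L

Flow-weighted mixing: C = (Q_r C_r + Q_w C_w)/(Q_r + Q_w)
= (16200×2.30 + 3870×231)/(16200 + 3870) = 931200/20070 = 46.40 mg/L.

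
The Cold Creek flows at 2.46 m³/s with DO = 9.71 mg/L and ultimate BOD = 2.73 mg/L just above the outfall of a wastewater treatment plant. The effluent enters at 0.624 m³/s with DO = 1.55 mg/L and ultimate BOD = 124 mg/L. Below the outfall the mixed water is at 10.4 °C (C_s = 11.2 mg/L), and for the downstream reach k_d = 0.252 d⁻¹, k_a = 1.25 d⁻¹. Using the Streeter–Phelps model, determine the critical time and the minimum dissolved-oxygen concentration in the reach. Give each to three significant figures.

Mixed DO = (2.46×9.71 + 0.624×1.55)/(2.46+0.624) = 24.85/3.084 = 8.059 mg/L.
Mixed L₀ = (2.46×2.73 + 0.624×124)/(3.084) = 84.09/3.084 = 27.27 mg/L.
Initial deficit D₀ = C_s − DO₀ = 11.2 − 8.059 = 3.141 mg/L.
t_c = (1/0.9980) ln[(1.25/0.252)(1 − 3.141×0.9980/(0.252×27.27))] = 1.002 × ln(2.697) = 0.9943 d.
D_c = (0.252/1.25) × 27.27 × e^(−0.252×0.9943) = 0.2016 × 27.27 × 0.7784 = 4.279 mg/L.
Minimum DO = 11.2 − 4.279 = 6.921 mg/L.

t_c ≈ 0.994 d; minimum DO ≈ 6.92 mg/L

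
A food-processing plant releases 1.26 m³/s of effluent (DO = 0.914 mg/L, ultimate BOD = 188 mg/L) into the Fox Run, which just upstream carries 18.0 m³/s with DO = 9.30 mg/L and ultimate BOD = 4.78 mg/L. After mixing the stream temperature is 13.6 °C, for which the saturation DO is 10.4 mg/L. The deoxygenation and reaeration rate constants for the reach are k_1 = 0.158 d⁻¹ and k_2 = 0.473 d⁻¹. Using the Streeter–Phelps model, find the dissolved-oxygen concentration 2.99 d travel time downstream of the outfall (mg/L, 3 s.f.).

Mixed DO = (18.0×9.30 + 1.26×0.914)/(18.0+1.26) = 168.6/19.26 = 8.751 mg/L.
Mixed L₀ = (18.0×4.78 + 1.26×188)/(19.26) = 322.9/19.26 = 16.77 mg/L.
Initial deficit D₀ = C_s − DO₀ = 10.4 − 8.751 = 1.649 mg/L.
D(2.99) = [0.158×16.77/(0.473−0.158)](e^(−0.158×2.99) − e^(−0.473×2.99)) + 1.649 e^(−0.473×2.99)
= 8.410 × (0.6235 − 0.2431) + 1.649 × 0.2431 = 3.600 mg/L.
DO = 10.4 − 3.600 = 6.800 mg/L.

DO ≈ 6.80 mg/L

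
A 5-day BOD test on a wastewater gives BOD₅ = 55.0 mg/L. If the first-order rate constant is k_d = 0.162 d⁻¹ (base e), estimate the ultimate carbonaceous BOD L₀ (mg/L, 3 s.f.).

BOD₅ = L₀(1 − e^(−5k_d)) ⇒ L₀ = BOD₅ / (1 − e^(−5×0.162))
= 55.0 / (1 − 0.4449) = 55.0 / 0.5551 = 99.07 mg/L.

L₀ ≈ 99.1 mg/L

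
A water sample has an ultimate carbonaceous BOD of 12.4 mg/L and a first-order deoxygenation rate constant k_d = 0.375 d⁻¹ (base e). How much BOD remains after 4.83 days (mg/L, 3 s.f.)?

L ≈ 2.03 mg/L

L_t = L₀ e^(−k_d t) = 12.4 × e^(−0.375×4.83) = 12.4 × 0.1634 = 2.027 mg/L.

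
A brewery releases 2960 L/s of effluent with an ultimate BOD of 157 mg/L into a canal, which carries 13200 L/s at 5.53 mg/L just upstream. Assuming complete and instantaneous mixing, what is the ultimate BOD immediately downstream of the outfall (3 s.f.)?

33.3 mg/L

Flow-weighted mixing: C = (Q_r C_r + Q_w C_w)/(Q_r + Q_w)
= (13200×5.53 + 2960×157)/(13200 + 2960) = 537700/16160 = 33.27 mg/L.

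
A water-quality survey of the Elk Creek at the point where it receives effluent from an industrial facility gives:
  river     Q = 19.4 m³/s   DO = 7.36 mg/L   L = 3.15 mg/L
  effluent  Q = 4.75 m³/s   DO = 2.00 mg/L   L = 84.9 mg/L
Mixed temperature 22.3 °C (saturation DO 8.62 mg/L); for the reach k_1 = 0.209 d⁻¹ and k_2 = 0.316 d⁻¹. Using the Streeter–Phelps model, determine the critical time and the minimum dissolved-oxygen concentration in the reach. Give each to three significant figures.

t_c ≈ 3.27 d; minimum DO ≈ 2.20 mg/L

Mixed DO = (19.4×7.36 + 4.75×2.00)/(19.4+4.75) = 152.3/24.15 = 6.306 mg/L.
Mixed L₀ = (19.4×3.15 + 4.75×84.9)/(24.15) = 464.4/24.15 = 19.23 mg/L.
Initial deficit D₀ = C_s − DO₀ = 8.62 − 6.306 = 2.314 mg/L.
t_c = (1/0.1070) ln[(0.316/0.209)(1 − 2.314×0.1070/(0.209×19.23))] = 9.346 × ln(1.419) = 3.269 d.
D_c = (0.209/0.316) × 19.23 × e^(−0.209×3.269) = 0.6614 × 19.23 × 0.5050 = 6.422 mg/L.
Minimum DO = 8.62 − 6.422 = 2.198 mg/L.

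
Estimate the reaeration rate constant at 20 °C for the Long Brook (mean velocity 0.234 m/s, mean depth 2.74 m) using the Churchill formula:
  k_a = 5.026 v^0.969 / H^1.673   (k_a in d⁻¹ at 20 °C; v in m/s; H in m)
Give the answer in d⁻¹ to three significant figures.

k_a ≈ 0.228 d⁻¹

k_a = 5.026 × 0.234^0.969 / 2.74^1.673 = 5.026 × 0.2448 / 5.400 = 0.2278 d⁻¹.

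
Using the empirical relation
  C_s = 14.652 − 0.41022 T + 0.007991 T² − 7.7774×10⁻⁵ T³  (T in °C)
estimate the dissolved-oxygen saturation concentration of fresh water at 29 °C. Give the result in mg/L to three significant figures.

C_s ≈ 7.58 mg/L

C_s = 14.652 − 0.41022×29 + 0.007991×29² − 7.7774×10⁻⁵×29³ = 7.579 mg/L.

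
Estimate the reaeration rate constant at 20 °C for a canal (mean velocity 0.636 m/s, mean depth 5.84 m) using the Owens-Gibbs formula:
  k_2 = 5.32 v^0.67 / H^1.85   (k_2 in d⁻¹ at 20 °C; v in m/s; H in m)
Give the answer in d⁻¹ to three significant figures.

k_2 ≈ 0.150 d⁻¹

k_2 = 5.32 × 0.636^0.67 / 5.84^1.85 = 5.32 × 0.7384 / 26.17 = 0.1501 d⁻¹.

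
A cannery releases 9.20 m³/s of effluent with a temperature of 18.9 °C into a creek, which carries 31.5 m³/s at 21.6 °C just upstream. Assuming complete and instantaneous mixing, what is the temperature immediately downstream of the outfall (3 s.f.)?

21.0 °C

Flow-weighted mixing: C = (Q_r C_r + Q_w C_w)/(Q_r + Q_w)
= (31.5×21.6 + 9.20×18.9)/(31.5 + 9.20) = 854.3/40.70 = 20.99 °C.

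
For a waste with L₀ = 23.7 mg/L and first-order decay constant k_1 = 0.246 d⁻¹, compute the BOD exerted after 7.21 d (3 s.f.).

y ≈ 19.7 mg/L

y_t = L₀(1 − e^(−k_1 t)) = 23.7 × (1 − e^(−0.246×7.21))
= 23.7 × (1 − 0.1697) = 23.7 × 0.8303 = 19.68 mg/L.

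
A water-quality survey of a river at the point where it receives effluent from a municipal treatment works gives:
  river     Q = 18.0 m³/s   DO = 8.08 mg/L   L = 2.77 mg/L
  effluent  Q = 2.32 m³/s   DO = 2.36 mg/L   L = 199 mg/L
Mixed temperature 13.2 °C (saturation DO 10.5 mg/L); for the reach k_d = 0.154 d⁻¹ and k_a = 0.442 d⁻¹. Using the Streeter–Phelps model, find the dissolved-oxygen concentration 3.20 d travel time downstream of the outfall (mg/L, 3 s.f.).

Mixed DO = (18.0×8.08 + 2.32×2.36)/(18.0+2.32) = 150.9/20.32 = 7.427 mg/L.
Mixed L₀ = (18.0×2.77 + 2.32×199)/(20.32) = 511.5/20.32 = 25.17 mg/L.
Initial deficit D₀ = C_s − DO₀ = 10.5 − 7.427 = 3.073 mg/L.
D(3.20) = [0.154×25.17/(0.442−0.154)](e^(−0.154×3.20) − e^(−0.442×3.20)) + 3.073 e^(−0.442×3.20)
= 13.46 × (0.6109 − 0.2431) + 3.073 × 0.2431 = 5.699 mg/L.
DO = 10.5 − 5.699 = 4.801 mg/L.

DO ≈ 4.80 mg/L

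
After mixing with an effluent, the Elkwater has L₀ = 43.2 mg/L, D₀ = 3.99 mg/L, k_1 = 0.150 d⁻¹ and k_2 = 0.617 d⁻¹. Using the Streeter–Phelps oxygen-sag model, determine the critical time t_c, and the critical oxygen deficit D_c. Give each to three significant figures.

t_c = [1/(k_2−k_1)] ln[(k_2/k_1)(1 − D₀(k_2−k_1)/(k_1 L₀))]
= [1/(0.617−0.150)] ln[(0.617/0.150)(1 − 3.99×0.4670/(0.150×43.2))]
= (1/0.4670) ln[4.113 × 0.7124] = 2.141 × ln(2.931) = 2.141 × 1.075 = 2.302 d.
L(t_c) = L₀ e^(−k_1 t_c) = 43.2 × 0.7080 = 30.58 mg/L, and at the critical point k_2 D_c = k_1 L, so D_c = (0.150/0.617) × 30.58 = 7.435 mg/L.

t_c ≈ 2.30 d; D_c ≈ 7.44 mg/L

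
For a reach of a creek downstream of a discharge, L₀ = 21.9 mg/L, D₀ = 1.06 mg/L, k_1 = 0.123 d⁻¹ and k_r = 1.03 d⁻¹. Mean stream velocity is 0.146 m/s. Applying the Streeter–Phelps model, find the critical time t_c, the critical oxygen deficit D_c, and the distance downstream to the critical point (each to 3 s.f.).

With k_r/k_1 = 8.374 and 1 − D₀(k_r−k_1)/(k_1 L₀) = 0.6431,
t_c = ln(8.374 × 0.6431) / (1.03 − 0.123) = ln(5.385) / 0.9070 = 1.684/0.9070 = 1.856 d.
L(t_c) = L₀ e^(−k_1 t_c) = 21.9 × 0.7959 = 17.43 mg/L, and at the critical point k_r D_c = k_1 L, so D_c = (0.123/1.03) × 17.43 = 2.081 mg/L.
x_c = v t_c = 0.146 m/s × 1.856 d × 86400 s/d = 23420 m ≈ 23.4 km.

t_c ≈ 1.86 d; D_c ≈ 2.08 mg/L; x_c ≈ 23.4 km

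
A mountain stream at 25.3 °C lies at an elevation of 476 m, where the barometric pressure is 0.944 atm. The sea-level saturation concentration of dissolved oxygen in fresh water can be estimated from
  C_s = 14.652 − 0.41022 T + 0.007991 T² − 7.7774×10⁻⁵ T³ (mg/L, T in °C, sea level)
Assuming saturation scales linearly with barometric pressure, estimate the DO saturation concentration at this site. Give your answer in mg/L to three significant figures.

C_s ≈ 7.67 mg/L

At sea level: C_s = 14.652 − 0.41022×25.3 + 0.007991×25.3² − 7.7774×10⁻⁵×25.3³ = 8.129 mg/L.
Pressure correction: C_s' = 8.129 × 0.944 = 7.674 mg/L.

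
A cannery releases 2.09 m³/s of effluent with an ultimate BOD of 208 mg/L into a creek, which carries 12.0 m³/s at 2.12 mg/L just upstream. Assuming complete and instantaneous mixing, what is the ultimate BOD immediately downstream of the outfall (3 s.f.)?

Flow-weighted mixing: C = (Q_r C_r + Q_w C_w)/(Q_r + Q_w)
= (12.0×2.12 + 2.09×208)/(12.0 + 2.09) = 460.2/14.09 = 32.66 mg/L.

32.7 mg/L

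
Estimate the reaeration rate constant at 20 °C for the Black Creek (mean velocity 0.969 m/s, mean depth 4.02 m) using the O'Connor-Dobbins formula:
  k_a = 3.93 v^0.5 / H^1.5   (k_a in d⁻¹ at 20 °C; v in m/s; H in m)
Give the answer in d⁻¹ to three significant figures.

k_a ≈ 0.480 d⁻¹

k_a = 3.93 × 0.969^0.5 / 4.02^1.5 = 3.93 × 0.9844 / 8.060 = 0.4800 d⁻¹.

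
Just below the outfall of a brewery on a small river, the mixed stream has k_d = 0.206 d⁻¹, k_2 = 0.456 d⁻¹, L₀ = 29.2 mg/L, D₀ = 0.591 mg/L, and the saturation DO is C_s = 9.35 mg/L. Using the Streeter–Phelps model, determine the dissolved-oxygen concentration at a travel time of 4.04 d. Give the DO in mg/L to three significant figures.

DO ≈ 2.60 mg/L

k_d L₀/(k_2−k_d) = 0.206×29.2/(0.456−0.206) = 6.015/0.2500 = 24.06 mg/L.
e^(−k_d t) = e^(−0.206×4.040) = 0.4351; e^(−k_2 t) = e^(−0.456×4.040) = 0.1585.
D = 24.06 × (0.4351 − 0.1585) + 0.591 × 0.1585 = 6.655 + 0.09365 = 6.749 mg/L.
DO = C_s − D = 9.35 − 6.749 = 2.601 mg/L.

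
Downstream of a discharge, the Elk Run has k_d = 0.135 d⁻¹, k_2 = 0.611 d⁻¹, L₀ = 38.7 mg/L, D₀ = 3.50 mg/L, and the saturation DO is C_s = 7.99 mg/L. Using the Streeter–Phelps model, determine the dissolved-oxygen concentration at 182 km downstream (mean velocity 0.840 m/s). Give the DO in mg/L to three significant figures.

Travel time t = x/v = 182 km / (0.840 m/s) = 182000 m / 0.840 m/s = 216700 s = 2.508 d.
k_d L₀/(k_2−k_d) = 0.135×38.7/(0.611−0.135) = 5.225/0.4760 = 10.98 mg/L.
e^(−k_d t) = e^(−0.135×2.508) = 0.7128; e^(−k_2 t) = e^(−0.611×2.508) = 0.2161.
D = 10.98 × (0.7128 − 0.2161) + 3.50 × 0.2161 = 5.452 + 0.7562 = 6.208 mg/L.
DO = C_s − D = 7.99 − 6.208 = 1.782 mg/L.

DO ≈ 1.78 mg/L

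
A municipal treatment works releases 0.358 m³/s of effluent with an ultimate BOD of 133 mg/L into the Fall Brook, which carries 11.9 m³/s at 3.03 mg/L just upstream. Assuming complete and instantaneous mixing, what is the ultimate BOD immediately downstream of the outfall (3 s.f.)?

Flow-weighted mixing: C = (Q_r C_r + Q_w C_w)/(Q_r + Q_w)
= (11.9×3.03 + 0.358×133)/(11.9 + 0.358) = 83.67/12.26 = 6.826 mg/L.

6.83 mg/L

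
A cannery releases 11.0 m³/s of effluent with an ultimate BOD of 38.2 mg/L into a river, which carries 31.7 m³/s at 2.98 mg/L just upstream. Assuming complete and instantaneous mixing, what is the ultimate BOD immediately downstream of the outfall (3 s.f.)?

12.1 mg/L

Flow-weighted mixing: C = (Q_r C_r + Q_w C_w)/(Q_r + Q_w)
= (31.7×2.98 + 11.0×38.2)/(31.7 + 11.0) = 514.7/42.70 = 12.05 mg/L.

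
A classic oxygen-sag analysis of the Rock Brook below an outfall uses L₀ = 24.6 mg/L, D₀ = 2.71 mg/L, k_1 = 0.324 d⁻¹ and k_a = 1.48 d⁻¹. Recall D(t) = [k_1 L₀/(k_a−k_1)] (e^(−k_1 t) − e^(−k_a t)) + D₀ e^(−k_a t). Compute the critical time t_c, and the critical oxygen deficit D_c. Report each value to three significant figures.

t_c ≈ 0.882 d; D_c ≈ 4.05 mg/L

t_c = [1/(k_a−k_1)] ln[(k_a/k_1)(1 − D₀(k_a−k_1)/(k_1 L₀))]
= [1/(1.48−0.324)] ln[(1.48/0.324)(1 − 2.71×1.156/(0.324×24.6))]
= (1/1.156) ln[4.568 × 0.6070] = 0.8651 × ln(2.772) = 0.8651 × 1.020 = 0.8821 d.
L(t_c) = L₀ e^(−k_1 t_c) = 24.6 × 0.7514 = 18.48 mg/L, and at the critical point k_a D_c = k_1 L, so D_c = (0.324/1.48) × 18.48 = 4.047 mg/L.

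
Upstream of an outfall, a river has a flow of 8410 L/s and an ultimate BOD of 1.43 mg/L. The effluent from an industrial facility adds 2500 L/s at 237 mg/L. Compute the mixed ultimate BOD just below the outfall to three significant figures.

55.4 mg/L

Flow-weighted mixing: C = (Q_r C_r + Q_w C_w)/(Q_r + Q_w)
= (8410×1.43 + 2500×237)/(8410 + 2500) = 604500/10910 = 55.41 mg/L.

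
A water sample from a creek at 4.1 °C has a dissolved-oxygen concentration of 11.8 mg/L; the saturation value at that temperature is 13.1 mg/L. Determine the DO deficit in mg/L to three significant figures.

D = C_s − C = 13.1 − 11.8 = 1.30 mg/L.

D ≈ 1.30 mg/L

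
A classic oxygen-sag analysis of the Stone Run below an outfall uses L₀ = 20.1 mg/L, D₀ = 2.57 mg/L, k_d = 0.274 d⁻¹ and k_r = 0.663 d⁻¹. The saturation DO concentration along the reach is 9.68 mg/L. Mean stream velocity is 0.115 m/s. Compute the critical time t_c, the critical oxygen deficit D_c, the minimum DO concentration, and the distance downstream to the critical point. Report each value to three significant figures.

t_c ≈ 1.76 d; D_c ≈ 5.13 mg/L; min DO ≈ 4.55 mg/L; x_c ≈ 17.5 km

At the critical point dD/dt = 0, so k_d L₀ e^(−k_d t) = k_r D. Substituting D(t) from the Streeter–Phelps equation and solving for t gives
t_c = ln[(k_r/k_d)(1 − D₀(k_r−k_d)/(k_d L₀))] / (k_r−k_d).
Here k_r−k_d = 0.3890 d⁻¹ and 1 − D₀(k_r−k_d)/(k_d L₀) = 1 − 2.57×0.3890/(0.274×20.1) = 0.8185, so
t_c = ln(2.420 × 0.8185) / 0.3890 = 0.6833 / 0.3890 = 1.757 d.
D_c = (k_d/k_r) L₀ e^(−k_d t_c) = (0.274/0.663) × 20.1 × e^(−0.274×1.757) = 0.4133 × 20.1 × 0.6180 = 5.133 mg/L.
Minimum DO = C_s − D_c = 9.68 − 5.133 = 4.547 mg/L.
x_c = v t_c = 0.115 m/s × 1.757 d × 86400 s/d = 17450 m ≈ 17.5 km.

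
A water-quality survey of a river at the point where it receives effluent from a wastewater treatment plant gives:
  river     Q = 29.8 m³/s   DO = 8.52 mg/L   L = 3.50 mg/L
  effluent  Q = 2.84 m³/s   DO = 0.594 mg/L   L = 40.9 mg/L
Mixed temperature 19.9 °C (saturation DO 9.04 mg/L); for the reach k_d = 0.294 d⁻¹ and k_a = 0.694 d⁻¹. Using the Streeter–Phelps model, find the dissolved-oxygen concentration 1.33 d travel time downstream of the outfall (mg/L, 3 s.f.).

Mixed DO = (29.8×8.52 + 2.84×0.594)/(29.8+2.84) = 255.6/32.64 = 7.830 mg/L.
Mixed L₀ = (29.8×3.50 + 2.84×40.9)/(32.64) = 220.5/32.64 = 6.754 mg/L.
Initial deficit D₀ = C_s − DO₀ = 9.04 − 7.830 = 1.210 mg/L.
D(1.33) = [0.294×6.754/(0.694−0.294)](e^(−0.294×1.33) − e^(−0.694×1.33)) + 1.210 e^(−0.694×1.33)
= 4.964 × (0.6764 − 0.3973) + 1.210 × 0.3973 = 1.866 mg/L.
DO = 9.04 − 1.866 = 7.174 mg/L.

DO ≈ 7.17 mg/L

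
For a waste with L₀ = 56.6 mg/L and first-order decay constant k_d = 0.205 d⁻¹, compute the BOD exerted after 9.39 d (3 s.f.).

y_t = L₀(1 − e^(−k_d t)) = 56.6 × (1 − e^(−0.205×9.39))
= 56.6 × (1 − 0.1459) = 56.6 × 0.8541 = 48.34 mg/L.

y ≈ 48.3 mg/L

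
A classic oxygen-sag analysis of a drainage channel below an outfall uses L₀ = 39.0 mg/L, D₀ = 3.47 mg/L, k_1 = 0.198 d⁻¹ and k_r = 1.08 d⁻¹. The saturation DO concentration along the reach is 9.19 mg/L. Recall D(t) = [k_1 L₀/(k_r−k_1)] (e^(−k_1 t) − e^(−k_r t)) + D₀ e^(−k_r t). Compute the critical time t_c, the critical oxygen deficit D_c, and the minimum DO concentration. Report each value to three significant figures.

t_c ≈ 1.35 d; D_c ≈ 5.47 mg/L; min DO ≈ 3.72 mg/L

With k_r/k_1 = 5.455 and 1 − D₀(k_r−k_1)/(k_1 L₀) = 0.6037,
t_c = ln(5.455 × 0.6037) / (1.08 − 0.198) = ln(3.293) / 0.8820 = 1.192/0.8820 = 1.351 d.
D_c = (k_1/k_r) L₀ e^(−k_1 t_c) = (0.198/1.08) × 39.0 × e^(−0.198×1.351) = 0.1833 × 39.0 × 0.7653 = 5.472 mg/L.
Minimum DO = C_s − D_c = 9.19 − 5.472 = 3.718 mg/L.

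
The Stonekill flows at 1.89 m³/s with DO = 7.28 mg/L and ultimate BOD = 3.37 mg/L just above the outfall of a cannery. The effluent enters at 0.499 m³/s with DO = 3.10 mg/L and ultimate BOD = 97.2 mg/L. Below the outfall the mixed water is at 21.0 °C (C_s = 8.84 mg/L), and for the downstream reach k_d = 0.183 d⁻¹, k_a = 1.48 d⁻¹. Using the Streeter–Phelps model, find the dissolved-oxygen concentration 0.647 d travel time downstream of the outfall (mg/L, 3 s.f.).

DO ≈ 6.27 mg/L

Mixed DO = (1.89×7.28 + 0.499×3.10)/(1.89+0.499) = 15.31/2.389 = 6.407 mg/L.
Mixed L₀ = (1.89×3.37 + 0.499×97.2)/(2.389) = 54.87/2.389 = 22.97 mg/L.
Initial deficit D₀ = C_s − DO₀ = 8.84 − 6.407 = 2.433 mg/L.
D(0.647) = [0.183×22.97/(1.48−0.183)](e^(−0.183×0.647) − e^(−1.48×0.647)) + 2.433 e^(−1.48×0.647)
= 3.241 × (0.8883 − 0.3838) + 2.433 × 0.3838 = 2.569 mg/L.
DO = 8.84 − 2.569 = 6.271 mg/L.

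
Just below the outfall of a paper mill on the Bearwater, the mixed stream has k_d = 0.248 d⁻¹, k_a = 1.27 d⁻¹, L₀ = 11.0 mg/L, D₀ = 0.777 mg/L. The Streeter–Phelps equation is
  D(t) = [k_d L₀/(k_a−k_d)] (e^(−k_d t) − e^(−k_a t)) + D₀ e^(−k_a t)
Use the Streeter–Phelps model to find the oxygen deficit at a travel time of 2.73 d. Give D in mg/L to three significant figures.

D ≈ 1.30 mg/L

k_d L₀/(k_a−k_d) = 0.248×11.0/(1.27−0.248) = 2.728/1.022 = 2.669 mg/L.
e^(−k_d t) = e^(−0.248×2.730) = 0.5081; e^(−k_a t) = e^(−1.27×2.730) = 0.03121.
D = 2.669 × (0.5081 − 0.03121) + 0.777 × 0.03121 = 1.273 + 0.02425 = 1.297 mg/L.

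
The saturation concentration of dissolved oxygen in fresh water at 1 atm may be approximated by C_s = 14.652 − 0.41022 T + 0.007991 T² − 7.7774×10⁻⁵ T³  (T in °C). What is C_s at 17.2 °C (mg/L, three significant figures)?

C_s ≈ 9.56 mg/L

C_s = 14.652 − 0.41022×17.2 + 0.007991×17.2² − 7.7774×10⁻⁵×17.2³ = 9.565 mg/L.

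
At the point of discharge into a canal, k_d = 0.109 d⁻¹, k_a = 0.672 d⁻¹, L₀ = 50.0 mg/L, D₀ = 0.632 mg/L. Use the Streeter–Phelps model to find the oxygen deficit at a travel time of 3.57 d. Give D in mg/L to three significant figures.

k_d L₀/(k_a−k_d) = 0.109×50.0/(0.672−0.109) = 5.450/0.5630 = 9.680 mg/L.
e^(−k_d t) = e^(−0.109×3.570) = 0.6776; e^(−k_a t) = e^(−0.672×3.570) = 0.09081.
D = 9.680 × (0.6776 − 0.09081) + 0.632 × 0.09081 = 5.681 + 0.05739 = 5.738 mg/L.

D ≈ 5.74 mg/L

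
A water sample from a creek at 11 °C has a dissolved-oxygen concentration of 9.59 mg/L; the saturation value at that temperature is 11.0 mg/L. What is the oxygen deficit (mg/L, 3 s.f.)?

D ≈ 1.41 mg/L

D = C_s − C = 11.0 − 9.59 = 1.41 mg/L.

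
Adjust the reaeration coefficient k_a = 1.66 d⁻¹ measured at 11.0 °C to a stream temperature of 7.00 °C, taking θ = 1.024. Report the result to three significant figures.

k_a ≈ 1.51 d⁻¹

k_a(T₂) = k_a(T₁) · θ^(T₂−T₁) = 1.66 × 1.024^(7.00−11.0)
= 1.66 × 1.024^-4.00 = 1.66 × 0.9095 = 1.510 d⁻¹.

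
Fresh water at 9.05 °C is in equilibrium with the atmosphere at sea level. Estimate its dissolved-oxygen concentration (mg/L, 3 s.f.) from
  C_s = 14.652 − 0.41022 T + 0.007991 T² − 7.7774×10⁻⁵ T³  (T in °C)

C_s = 14.652 − 0.41022×9.05 + 0.007991×9.05² − 7.7774×10⁻⁵×9.05³ = 11.54 mg/L.

C_s ≈ 11.5 mg/L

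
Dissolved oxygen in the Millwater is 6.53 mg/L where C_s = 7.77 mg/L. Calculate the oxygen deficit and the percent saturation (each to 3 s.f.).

D ≈ 1.24 mg/L; 84.0 % saturation

D = C_s − C = 7.77 − 6.53 = 1.24 mg/L.
% saturation = 6.53/7.77 × 100 = 84.0 %.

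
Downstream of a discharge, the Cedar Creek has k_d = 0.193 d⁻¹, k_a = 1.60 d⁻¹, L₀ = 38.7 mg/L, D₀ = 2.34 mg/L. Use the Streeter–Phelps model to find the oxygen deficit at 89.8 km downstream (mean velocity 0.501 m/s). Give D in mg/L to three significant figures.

D ≈ 3.45 mg/L

Travel time t = x/v = 89.8 km / (0.501 m/s) = 89800 m / 0.501 m/s = 179200 s = 2.075 d.
k_d L₀/(k_a−k_d) = 0.193×38.7/(1.60−0.193) = 7.469/1.407 = 5.309 mg/L.
e^(−k_d t) = e^(−0.193×2.075) = 0.6701; e^(−k_a t) = e^(−1.60×2.075) = 0.03618.
D = 5.309 × (0.6701 − 0.03618) + 2.34 × 0.03618 = 3.365 + 0.08466 = 3.450 mg/L.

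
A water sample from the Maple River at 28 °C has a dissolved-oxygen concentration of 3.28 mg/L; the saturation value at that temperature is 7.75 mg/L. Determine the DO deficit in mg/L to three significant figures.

D = C_s − C = 7.75 − 3.28 = 4.47 mg/L.

D ≈ 4.47 mg/L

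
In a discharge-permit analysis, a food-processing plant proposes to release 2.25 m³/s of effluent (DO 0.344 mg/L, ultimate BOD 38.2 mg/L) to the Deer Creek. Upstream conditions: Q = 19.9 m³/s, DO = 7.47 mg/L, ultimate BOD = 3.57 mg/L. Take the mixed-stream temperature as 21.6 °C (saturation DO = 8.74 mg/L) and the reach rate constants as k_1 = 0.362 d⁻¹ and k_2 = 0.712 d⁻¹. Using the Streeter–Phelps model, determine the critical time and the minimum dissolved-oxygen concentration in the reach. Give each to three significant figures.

Mixed DO = (19.9×7.47 + 2.25×0.344)/(19.9+2.25) = 149.4/22.15 = 6.746 mg/L.
Mixed L₀ = (19.9×3.57 + 2.25×38.2)/(22.15) = 157.0/22.15 = 7.088 mg/L.
Initial deficit D₀ = C_s − DO₀ = 8.74 − 6.746 = 1.994 mg/L.
t_c = (1/0.3500) ln[(0.712/0.362)(1 − 1.994×0.3500/(0.362×7.088))] = 2.857 × ln(1.432) = 1.026 d.
D_c = (0.362/0.712) × 7.088 × e^(−0.362×1.026) = 0.5084 × 7.088 × 0.6898 = 2.486 mg/L.
Minimum DO = 8.74 − 2.486 = 6.254 mg/L.

t_c ≈ 1.03 d; minimum DO ≈ 6.25 mg/L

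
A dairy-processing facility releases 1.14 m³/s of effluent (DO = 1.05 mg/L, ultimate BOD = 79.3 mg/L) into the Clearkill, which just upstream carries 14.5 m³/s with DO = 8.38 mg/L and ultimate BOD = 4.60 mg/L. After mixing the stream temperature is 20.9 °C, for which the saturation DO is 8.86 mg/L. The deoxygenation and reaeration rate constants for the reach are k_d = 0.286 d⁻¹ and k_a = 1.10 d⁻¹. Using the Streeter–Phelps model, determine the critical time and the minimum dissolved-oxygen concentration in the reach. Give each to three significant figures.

t_c ≈ 1.24 d; minimum DO ≈ 7.03 mg/L

Mixed DO = (14.5×8.38 + 1.14×1.05)/(14.5+1.14) = 122.7/15.64 = 7.846 mg/L.
Mixed L₀ = (14.5×4.60 + 1.14×79.3)/(15.64) = 157.1/15.64 = 10.04 mg/L.
Initial deficit D₀ = C_s − DO₀ = 8.86 − 7.846 = 1.014 mg/L.
t_c = (1/0.8140) ln[(1.10/0.286)(1 − 1.014×0.8140/(0.286×10.04))] = 1.229 × ln(2.741) = 1.239 d.
D_c = (0.286/1.10) × 10.04 × e^(−0.286×1.239) = 0.2600 × 10.04 × 0.7017 = 1.833 mg/L.
Minimum DO = 8.86 − 1.833 = 7.027 mg/L.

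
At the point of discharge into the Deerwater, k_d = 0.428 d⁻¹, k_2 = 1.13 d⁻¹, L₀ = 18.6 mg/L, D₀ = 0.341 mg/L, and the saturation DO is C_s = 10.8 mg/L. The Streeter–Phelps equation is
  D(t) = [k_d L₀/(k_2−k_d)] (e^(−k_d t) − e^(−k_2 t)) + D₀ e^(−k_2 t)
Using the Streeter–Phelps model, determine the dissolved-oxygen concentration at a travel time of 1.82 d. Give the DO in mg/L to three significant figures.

k_d L₀/(k_2−k_d) = 0.428×18.6/(1.13−0.428) = 7.961/0.7020 = 11.34 mg/L.
e^(−k_d t) = e^(−0.428×1.820) = 0.4589; e^(−k_2 t) = e^(−1.13×1.820) = 0.1279.
D = 11.34 × (0.4589 − 0.1279) + 0.341 × 0.1279 = 3.754 + 0.04361 = 3.797 mg/L.
DO = C_s − D = 10.8 − 3.797 = 7.003 mg/L.

DO ≈ 7.00 mg/L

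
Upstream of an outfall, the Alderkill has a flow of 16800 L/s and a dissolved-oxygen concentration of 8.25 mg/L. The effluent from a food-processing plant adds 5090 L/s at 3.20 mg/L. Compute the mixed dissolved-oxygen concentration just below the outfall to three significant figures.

Flow-weighted mixing: C = (Q_r C_r + Q_w C_w)/(Q_r + Q_w)
= (16800×8.25 + 5090×3.20)/(16800 + 5090) = 154900/21890 = 7.076 mg/L.

7.08 mg/L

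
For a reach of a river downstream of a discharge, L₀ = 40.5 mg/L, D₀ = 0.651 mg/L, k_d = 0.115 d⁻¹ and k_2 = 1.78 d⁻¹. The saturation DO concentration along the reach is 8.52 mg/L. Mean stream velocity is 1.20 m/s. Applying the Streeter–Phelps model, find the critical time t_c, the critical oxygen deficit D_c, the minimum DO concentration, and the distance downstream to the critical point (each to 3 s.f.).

t_c ≈ 1.49 d; D_c ≈ 2.21 mg/L; min DO ≈ 6.31 mg/L; x_c ≈ 154 km

With k_2/k_d = 15.48 and 1 − D₀(k_2−k_d)/(k_d L₀) = 0.7673,
t_c = ln(15.48 × 0.7673) / (1.78 − 0.115) = ln(11.88) / 1.665 = 2.475/1.665 = 1.486 d.
L(t_c) = L₀ e^(−k_d t_c) = 40.5 × 0.8429 = 34.14 mg/L, and at the critical point k_2 D_c = k_d L, so D_c = (0.115/1.78) × 34.14 = 2.205 mg/L.
Minimum DO = C_s − D_c = 8.52 − 2.205 = 6.315 mg/L.
x_c = v t_c = 1.20 m/s × 1.486 d × 86400 s/d = 154100 m ≈ 154 km.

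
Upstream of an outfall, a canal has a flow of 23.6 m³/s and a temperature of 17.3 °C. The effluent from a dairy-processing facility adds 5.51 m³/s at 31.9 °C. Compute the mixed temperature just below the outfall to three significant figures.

Flow-weighted mixing: C = (Q_r C_r + Q_w C_w)/(Q_r + Q_w)
= (23.6×17.3 + 5.51×31.9)/(23.6 + 5.51) = 584.0/29.11 = 20.06 °C.

20.1 °C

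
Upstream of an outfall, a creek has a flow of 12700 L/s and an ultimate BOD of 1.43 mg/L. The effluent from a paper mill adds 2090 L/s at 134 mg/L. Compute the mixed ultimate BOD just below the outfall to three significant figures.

Flow-weighted mixing: C = (Q_r C_r + Q_w C_w)/(Q_r + Q_w)
= (12700×1.43 + 2090×134)/(12700 + 2090) = 298200/14790 = 20.16 mg/L.

20.2 mg/L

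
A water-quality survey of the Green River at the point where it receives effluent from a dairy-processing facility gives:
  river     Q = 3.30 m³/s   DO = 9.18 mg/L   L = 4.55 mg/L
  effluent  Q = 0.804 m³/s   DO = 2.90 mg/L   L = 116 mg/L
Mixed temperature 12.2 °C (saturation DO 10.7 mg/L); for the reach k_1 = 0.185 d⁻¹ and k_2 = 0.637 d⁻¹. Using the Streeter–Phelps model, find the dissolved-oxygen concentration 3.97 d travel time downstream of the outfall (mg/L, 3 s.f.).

DO ≈ 6.16 mg/L

Mixed DO = (3.30×9.18 + 0.804×2.90)/(3.30+0.804) = 32.63/4.104 = 7.950 mg/L.
Mixed L₀ = (3.30×4.55 + 0.804×116)/(4.104) = 108.3/4.104 = 26.38 mg/L.
Initial deficit D₀ = C_s − DO₀ = 10.7 − 7.950 = 2.750 mg/L.
D(3.97) = [0.185×26.38/(0.637−0.185)](e^(−0.185×3.97) − e^(−0.637×3.97)) + 2.750 e^(−0.637×3.97)
= 10.80 × (0.4798 − 0.07975) + 2.750 × 0.07975 = 4.539 mg/L.
DO = 10.7 − 4.539 = 6.161 mg/L.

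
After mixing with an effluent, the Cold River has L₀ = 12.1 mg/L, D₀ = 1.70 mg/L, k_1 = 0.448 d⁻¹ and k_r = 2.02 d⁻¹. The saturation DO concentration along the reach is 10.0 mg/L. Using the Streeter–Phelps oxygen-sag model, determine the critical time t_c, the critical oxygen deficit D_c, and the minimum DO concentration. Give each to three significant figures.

t_c ≈ 0.526 d; D_c ≈ 2.12 mg/L; min DO ≈ 7.88 mg/L

t_c = [1/(k_r−k_1)] ln[(k_r/k_1)(1 − D₀(k_r−k_1)/(k_1 L₀))]
= [1/(2.02−0.448)] ln[(2.02/0.448)(1 − 1.70×1.572/(0.448×12.1))]
= (1/1.572) ln[4.509 × 0.5070] = 0.6361 × ln(2.286) = 0.6361 × 0.8268 = 0.5260 d.
L(t_c) = L₀ e^(−k_1 t_c) = 12.1 × 0.7901 = 9.560 mg/L, and at the critical point k_r D_c = k_1 L, so D_c = (0.448/2.02) × 9.560 = 2.120 mg/L.
Minimum DO = C_s − D_c = 10.0 − 2.120 = 7.880 mg/L.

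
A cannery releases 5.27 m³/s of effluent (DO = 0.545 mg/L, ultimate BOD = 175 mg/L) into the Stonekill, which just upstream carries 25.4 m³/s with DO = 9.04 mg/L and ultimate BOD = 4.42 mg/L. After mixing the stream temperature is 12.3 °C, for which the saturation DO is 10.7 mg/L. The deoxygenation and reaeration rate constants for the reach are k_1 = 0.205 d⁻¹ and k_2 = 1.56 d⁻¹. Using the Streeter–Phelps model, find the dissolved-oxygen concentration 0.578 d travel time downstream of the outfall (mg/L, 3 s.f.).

DO ≈ 6.97 mg/L

Mixed DO = (25.4×9.04 + 5.27×0.545)/(25.4+5.27) = 232.5/30.67 = 7.580 mg/L.
Mixed L₀ = (25.4×4.42 + 5.27×175)/(30.67) = 1035/30.67 = 33.73 mg/L.
Initial deficit D₀ = C_s − DO₀ = 10.7 − 7.580 = 3.120 mg/L.
D(0.578) = [0.205×33.73/(1.56−0.205)](e^(−0.205×0.578) − e^(−1.56×0.578)) + 3.120 e^(−1.56×0.578)
= 5.103 × (0.8883 − 0.4059) + 3.120 × 0.4059 = 3.728 mg/L.
DO = 10.7 − 3.728 = 6.972 mg/L.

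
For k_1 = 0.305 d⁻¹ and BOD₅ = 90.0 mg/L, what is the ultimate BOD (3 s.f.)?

BOD₅ = L₀(1 − e^(−5k_1)) ⇒ L₀ = BOD₅ / (1 − e^(−5×0.305))
= 90.0 / (1 − 0.2176) = 90.0 / 0.7824 = 115.0 mg/L.

L₀ ≈ 115 mg/L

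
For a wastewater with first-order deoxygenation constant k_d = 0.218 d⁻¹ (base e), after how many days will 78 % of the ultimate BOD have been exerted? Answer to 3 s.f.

t ≈ 6.95 d

y/L₀ = 1 − e^(−k_d t) = 0.78 ⇒ e^(−k_d t) = 0.220
t = −ln(0.220) / 0.218 = 1.514 / 0.218 = 6.946 d.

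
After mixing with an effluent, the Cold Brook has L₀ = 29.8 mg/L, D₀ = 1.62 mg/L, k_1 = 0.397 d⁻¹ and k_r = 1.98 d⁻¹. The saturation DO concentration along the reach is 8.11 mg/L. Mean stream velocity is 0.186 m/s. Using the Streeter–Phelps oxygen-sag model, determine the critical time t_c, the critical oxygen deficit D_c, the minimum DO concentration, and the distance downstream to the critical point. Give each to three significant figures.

At the critical point dD/dt = 0, so k_1 L₀ e^(−k_1 t) = k_r D. Substituting D(t) from the Streeter–Phelps equation and solving for t gives
t_c = ln[(k_r/k_1)(1 − D₀(k_r−k_1)/(k_1 L₀))] / (k_r−k_1).
Here k_r−k_1 = 1.583 d⁻¹ and 1 − D₀(k_r−k_1)/(k_1 L₀) = 1 − 1.62×1.583/(0.397×29.8) = 0.7832, so
t_c = ln(4.987 × 0.7832) / 1.583 = 1.363 / 1.583 = 0.8608 d.
L(t_c) = L₀ e^(−k_1 t_c) = 29.8 × 0.7105 = 21.17 mg/L, and at the critical point k_r D_c = k_1 L, so D_c = (0.397/1.98) × 21.17 = 4.246 mg/L.
Minimum DO = C_s − D_c = 8.11 − 4.246 = 3.864 mg/L.
x_c = v t_c = 0.186 m/s × 0.8608 d × 86400 s/d = 13830 m ≈ 13.8 km.

t_c ≈ 0.861 d; D_c ≈ 4.25 mg/L; min DO ≈ 3.86 mg/L; x_c ≈ 13.8 km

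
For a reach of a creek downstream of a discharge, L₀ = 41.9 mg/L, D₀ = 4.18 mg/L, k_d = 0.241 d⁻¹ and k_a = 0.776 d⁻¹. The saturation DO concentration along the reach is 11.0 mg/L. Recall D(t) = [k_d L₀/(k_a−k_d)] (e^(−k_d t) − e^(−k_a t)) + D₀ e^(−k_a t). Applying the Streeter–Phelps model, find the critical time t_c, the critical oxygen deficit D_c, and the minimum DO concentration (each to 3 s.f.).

t_c ≈ 1.72 d; D_c ≈ 8.60 mg/L; min DO ≈ 2.40 mg/L

At the critical point dD/dt = 0, so k_d L₀ e^(−k_d t) = k_a D. Substituting D(t) from the Streeter–Phelps equation and solving for t gives
t_c = ln[(k_a/k_d)(1 − D₀(k_a−k_d)/(k_d L₀))] / (k_a−k_d).
Here k_a−k_d = 0.5350 d⁻¹ and 1 − D₀(k_a−k_d)/(k_d L₀) = 1 − 4.18×0.5350/(0.241×41.9) = 0.7785, so
t_c = ln(3.220 × 0.7785) / 0.5350 = 0.9190 / 0.5350 = 1.718 d.
D_c = (k_d/k_a) L₀ e^(−k_d t_c) = (0.241/0.776) × 41.9 × e^(−0.241×1.718) = 0.3106 × 41.9 × 0.6610 = 8.602 mg/L.
Minimum DO = C_s − D_c = 11.0 − 8.602 = 2.398 mg/L.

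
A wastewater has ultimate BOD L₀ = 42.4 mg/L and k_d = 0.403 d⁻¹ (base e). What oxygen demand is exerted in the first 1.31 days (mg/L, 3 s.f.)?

y_t = L₀(1 − e^(−k_d t)) = 42.4 × (1 − e^(−0.403×1.31))
= 42.4 × (1 − 0.5898) = 42.4 × 0.4102 = 17.39 mg/L.

y ≈ 17.4 mg/L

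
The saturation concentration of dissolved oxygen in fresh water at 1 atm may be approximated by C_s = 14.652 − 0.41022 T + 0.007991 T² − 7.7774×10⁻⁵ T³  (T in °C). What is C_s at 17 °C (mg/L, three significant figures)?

C_s ≈ 9.61 mg/L

C_s = 14.652 − 0.41022×17 + 0.007991×17² − 7.7774×10⁻⁵×17³ = 9.606 mg/L.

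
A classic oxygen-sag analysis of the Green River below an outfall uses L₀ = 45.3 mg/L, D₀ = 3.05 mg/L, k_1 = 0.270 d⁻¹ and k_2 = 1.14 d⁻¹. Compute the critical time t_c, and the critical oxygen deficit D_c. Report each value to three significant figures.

With k_2/k_1 = 4.222 and 1 − D₀(k_2−k_1)/(k_1 L₀) = 0.7831,
t_c = ln(4.222 × 0.7831) / (1.14 − 0.270) = ln(3.306) / 0.8700 = 1.196/0.8700 = 1.374 d.
D_c = (k_1/k_2) L₀ e^(−k_1 t_c) = (0.270/1.14) × 45.3 × e^(−0.270×1.374) = 0.2368 × 45.3 × 0.6900 = 7.403 mg/L.

t_c ≈ 1.37 d; D_c ≈ 7.40 mg/L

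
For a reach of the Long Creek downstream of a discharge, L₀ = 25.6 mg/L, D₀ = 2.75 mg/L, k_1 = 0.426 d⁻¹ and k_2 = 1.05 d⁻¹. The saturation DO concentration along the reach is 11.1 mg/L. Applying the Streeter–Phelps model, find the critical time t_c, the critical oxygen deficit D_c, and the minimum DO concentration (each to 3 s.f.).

At the critical point dD/dt = 0, so k_1 L₀ e^(−k_1 t) = k_2 D. Substituting D(t) from the Streeter–Phelps equation and solving for t gives
t_c = ln[(k_2/k_1)(1 − D₀(k_2−k_1)/(k_1 L₀))] / (k_2−k_1).
Here k_2−k_1 = 0.6240 d⁻¹ and 1 − D₀(k_2−k_1)/(k_1 L₀) = 1 − 2.75×0.6240/(0.426×25.6) = 0.8426, so
t_c = ln(2.465 × 0.8426) / 0.6240 = 0.7309 / 0.6240 = 1.171 d.
L(t_c) = L₀ e^(−k_1 t_c) = 25.6 × 0.6071 = 15.54 mg/L, and at the critical point k_2 D_c = k_1 L, so D_c = (0.426/1.05) × 15.54 = 6.306 mg/L.
Minimum DO = C_s − D_c = 11.1 − 6.306 = 4.794 mg/L.

t_c ≈ 1.17 d; D_c ≈ 6.31 mg/L; min DO ≈ 4.79 mg/L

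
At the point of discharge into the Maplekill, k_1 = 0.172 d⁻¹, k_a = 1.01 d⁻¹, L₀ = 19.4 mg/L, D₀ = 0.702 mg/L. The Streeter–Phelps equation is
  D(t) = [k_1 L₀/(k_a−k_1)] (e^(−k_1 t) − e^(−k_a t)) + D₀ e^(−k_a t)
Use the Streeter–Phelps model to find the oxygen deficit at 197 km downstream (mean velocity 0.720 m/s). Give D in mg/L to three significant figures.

Travel time t = x/v = 197 km / (0.720 m/s) = 197000 m / 0.720 m/s = 273600 s = 3.167 d.
k_1 L₀/(k_a−k_1) = 0.172×19.4/(1.01−0.172) = 3.337/0.8380 = 3.982 mg/L.
e^(−k_1 t) = e^(−0.172×3.167) = 0.5800; e^(−k_a t) = e^(−1.01×3.167) = 0.04082.
D = 3.982 × (0.5800 − 0.04082) + 0.702 × 0.04082 = 2.147 + 0.02866 = 2.176 mg/L.

D ≈ 2.18 mg/L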